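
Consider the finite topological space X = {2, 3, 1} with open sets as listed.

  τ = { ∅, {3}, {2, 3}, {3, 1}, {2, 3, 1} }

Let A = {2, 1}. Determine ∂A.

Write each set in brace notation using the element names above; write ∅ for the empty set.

U open, U⊆A: ∅. int(A) = ⋃ = ∅
X∖A={3}, int(X∖A)={3}, hence cl(A)={2, 1}
∂A: remove int from cl → {2, 1}

{2, 1}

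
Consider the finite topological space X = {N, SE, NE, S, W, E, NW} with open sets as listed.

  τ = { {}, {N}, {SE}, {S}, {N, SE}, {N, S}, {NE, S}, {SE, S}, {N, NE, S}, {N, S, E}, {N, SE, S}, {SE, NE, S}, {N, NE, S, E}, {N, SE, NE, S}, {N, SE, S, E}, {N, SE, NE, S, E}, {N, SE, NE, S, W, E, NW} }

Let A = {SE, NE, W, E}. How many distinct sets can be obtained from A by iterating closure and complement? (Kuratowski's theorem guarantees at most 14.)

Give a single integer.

8

complement {N, S, NW}; its interior {N, S}; cl(A) = X∖{N, S} = {SE, NE, W, E, NW}
With k = closure, c = complement:
  1. A     = {SE, NE, W, E}
  2. kA    = {SE, NE, W, E, NW}
  3. cA    = {N, S, NW}
  4. ckA   = {N, S}
  5. kcA   = {N, NE, S, W, E, NW}
  6. ckcA  = {SE}
  7. kckcA = {SE, W, NW}
  8. ckckcA = {N, NE, S, E}
k, c of each give nothing new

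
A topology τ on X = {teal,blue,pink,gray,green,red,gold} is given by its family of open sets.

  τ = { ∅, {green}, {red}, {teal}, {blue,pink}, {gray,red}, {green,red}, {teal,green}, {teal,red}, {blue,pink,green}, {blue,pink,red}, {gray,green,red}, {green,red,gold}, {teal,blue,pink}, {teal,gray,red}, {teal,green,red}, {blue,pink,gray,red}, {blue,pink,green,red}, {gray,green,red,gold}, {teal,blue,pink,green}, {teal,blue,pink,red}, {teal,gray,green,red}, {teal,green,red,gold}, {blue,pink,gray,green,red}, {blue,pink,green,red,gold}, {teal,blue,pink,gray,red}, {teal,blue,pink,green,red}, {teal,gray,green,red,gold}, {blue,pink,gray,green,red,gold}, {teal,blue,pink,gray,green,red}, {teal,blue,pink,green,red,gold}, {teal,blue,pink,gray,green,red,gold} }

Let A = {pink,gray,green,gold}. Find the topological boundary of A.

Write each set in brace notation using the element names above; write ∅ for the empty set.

{blue,pink,gray,gold}

U open, U⊆A: ∅, {green}. int(A) = ⋃ = {green}
X∖A={teal,blue,red}, int(X∖A)={teal,red}, hence cl(A)={blue,pink,gray,green,gold}
∂A: remove int from cl → {blue,pink,gray,gold}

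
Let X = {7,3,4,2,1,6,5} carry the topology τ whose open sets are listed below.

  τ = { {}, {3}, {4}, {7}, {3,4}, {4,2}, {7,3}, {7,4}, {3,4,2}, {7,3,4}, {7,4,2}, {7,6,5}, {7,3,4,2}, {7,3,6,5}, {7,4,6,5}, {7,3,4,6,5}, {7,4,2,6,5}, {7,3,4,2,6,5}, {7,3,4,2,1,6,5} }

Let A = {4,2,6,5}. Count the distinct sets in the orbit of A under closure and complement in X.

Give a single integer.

complement {7,3,1}; its interior {7,3}; cl(A) = X∖{7,3} = {4,2,1,6,5}
With k = closure, c = complement:
  1. A     = {4,2,6,5}
  2. kA    = {4,2,1,6,5}
  3. cA    = {7,3,1}
  4. ckA   = {7,3}
  5. kcA   = {7,3,1,6,5}
  6. ckcA  = {4,2}
  7. kckcA = {4,2,1}
  8. ckckcA = {7,3,6,5}
k, c of each give nothing new

8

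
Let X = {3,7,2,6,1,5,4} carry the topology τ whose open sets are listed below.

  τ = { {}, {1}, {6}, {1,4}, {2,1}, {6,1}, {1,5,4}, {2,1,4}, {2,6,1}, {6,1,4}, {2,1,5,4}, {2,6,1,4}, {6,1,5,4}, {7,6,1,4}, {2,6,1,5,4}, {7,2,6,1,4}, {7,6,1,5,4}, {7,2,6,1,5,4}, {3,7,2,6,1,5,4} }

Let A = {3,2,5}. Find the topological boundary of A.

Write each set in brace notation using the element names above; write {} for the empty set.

U open, U⊆A: {}. int(A) = ⋃ = {}
X∖A={7,6,1,4}, int(X∖A)={7,6,1,4}, hence cl(A)={3,2,5}
∂A: remove int from cl → {3,2,5}

{3,2,5}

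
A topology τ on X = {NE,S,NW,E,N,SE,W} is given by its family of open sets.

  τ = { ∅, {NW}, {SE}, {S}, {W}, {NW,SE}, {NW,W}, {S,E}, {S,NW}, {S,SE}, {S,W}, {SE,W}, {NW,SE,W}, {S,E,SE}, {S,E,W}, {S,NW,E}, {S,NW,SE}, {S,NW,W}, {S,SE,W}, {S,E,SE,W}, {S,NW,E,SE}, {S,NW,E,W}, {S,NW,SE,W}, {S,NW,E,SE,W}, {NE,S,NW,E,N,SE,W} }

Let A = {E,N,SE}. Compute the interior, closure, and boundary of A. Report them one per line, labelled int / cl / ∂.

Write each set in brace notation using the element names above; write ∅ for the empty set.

int(A) = {SE}
cl(A)  = {NE,E,N,SE}
∂A     = {NE,E,N}

interior: largest open inside A is {SE} (from ∅, {SE})
cl via duality: int({NE,S,NW,W}) = {S,NW,W}, so X∖{S,NW,W} = {NE,E,N,SE}
cl∖int = {NE,E,N}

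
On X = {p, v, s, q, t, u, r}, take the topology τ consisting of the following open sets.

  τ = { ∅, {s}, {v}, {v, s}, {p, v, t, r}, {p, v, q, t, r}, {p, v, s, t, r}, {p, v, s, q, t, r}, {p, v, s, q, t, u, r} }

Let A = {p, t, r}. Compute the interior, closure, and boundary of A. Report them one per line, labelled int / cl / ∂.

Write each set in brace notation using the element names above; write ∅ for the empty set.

int(A) = ∅
cl(A)  = {p, q, t, u, r}
∂A     = {p, q, t, u, r}

open subsets of A: ∅; so int(A) = ∅
closure: X∖int(X∖A) = X∖{v, s} = {p, q, t, u, r}
∂A = {p, q, t, u, r} minus ∅ = {p, q, t, u, r}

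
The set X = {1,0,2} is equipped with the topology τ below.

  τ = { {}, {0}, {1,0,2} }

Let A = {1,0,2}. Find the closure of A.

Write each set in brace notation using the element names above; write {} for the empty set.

{1,0,2}

cl via duality: int({}) = {}, so X∖{} = {1,0,2}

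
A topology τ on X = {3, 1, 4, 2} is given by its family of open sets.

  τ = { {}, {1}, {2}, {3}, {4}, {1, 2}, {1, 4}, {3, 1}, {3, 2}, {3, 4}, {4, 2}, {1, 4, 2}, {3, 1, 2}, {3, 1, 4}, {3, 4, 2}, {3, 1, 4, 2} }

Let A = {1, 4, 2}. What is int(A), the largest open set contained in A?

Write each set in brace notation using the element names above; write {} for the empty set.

{1, 4, 2}

open subsets of A: {}, {1}, {4}, {2}, {1, 2}, {4, 2}, {1, 4}, {1, 4, 2}; so int(A) = {1, 4, 2}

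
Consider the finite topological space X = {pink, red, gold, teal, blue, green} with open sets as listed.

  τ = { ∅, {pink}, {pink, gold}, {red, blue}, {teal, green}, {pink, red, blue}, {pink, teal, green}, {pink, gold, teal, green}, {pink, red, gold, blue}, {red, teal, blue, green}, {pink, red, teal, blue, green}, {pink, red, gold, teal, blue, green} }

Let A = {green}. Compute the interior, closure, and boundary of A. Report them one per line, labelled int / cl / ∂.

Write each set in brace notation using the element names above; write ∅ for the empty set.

int(A) = ∅
cl(A)  = {teal, green}
∂A     = {teal, green}

open subsets of A: ∅; so int(A) = ∅
closure: X∖int(X∖A) = X∖{pink, red, gold, blue} = {teal, green}
∂A = {teal, green} minus ∅ = {teal, green}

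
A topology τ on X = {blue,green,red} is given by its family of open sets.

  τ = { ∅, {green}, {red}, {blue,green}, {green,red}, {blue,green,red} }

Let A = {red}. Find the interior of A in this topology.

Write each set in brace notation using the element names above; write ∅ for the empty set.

interior: largest open inside A is {red} (from ∅, {red})

{red}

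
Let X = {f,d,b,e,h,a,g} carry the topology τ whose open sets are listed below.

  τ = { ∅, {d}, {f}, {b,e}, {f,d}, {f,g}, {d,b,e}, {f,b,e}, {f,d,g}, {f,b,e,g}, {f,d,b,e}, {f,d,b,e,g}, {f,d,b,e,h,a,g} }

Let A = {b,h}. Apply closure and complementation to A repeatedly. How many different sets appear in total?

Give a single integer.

8

complement {f,d,e,a,g}; its interior {f,d,g}; cl(A) = X∖{f,d,g} = {b,e,h,a}
With k = closure, c = complement:
  1. A     = {b,h}
  2. kA    = {b,e,h,a}
  3. cA    = {f,d,e,a,g}
  4. ckA   = {f,d,g}
  5. kcA   = {f,d,b,e,h,a,g}
  6. kckA  = {f,d,h,a,g}
  7. ckcA  = ∅
  8. ckckA = {b,e}
k, c of each give nothing new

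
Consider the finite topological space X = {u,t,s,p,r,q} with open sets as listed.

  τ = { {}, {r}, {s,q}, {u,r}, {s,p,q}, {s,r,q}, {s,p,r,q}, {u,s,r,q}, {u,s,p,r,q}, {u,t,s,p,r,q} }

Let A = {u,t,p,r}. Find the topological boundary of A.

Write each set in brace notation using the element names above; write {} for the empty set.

{t,p}

interior: largest open inside A is {u,r} (from {}, {r}, {u,r})
cl via duality: int({s,q}) = {s,q}, so X∖{s,q} = {u,t,p,r}
cl∖int = {t,p}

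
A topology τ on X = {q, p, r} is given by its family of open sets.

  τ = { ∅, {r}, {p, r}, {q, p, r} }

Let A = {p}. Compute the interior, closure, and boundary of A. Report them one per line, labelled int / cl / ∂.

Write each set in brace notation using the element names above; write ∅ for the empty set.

open subsets of A: ∅; so int(A) = ∅
closure: X∖int(X∖A) = X∖{r} = {q, p}
∂A = {q, p} minus ∅ = {q, p}

int(A) = ∅
cl(A)  = {q, p}
∂A     = {q, p}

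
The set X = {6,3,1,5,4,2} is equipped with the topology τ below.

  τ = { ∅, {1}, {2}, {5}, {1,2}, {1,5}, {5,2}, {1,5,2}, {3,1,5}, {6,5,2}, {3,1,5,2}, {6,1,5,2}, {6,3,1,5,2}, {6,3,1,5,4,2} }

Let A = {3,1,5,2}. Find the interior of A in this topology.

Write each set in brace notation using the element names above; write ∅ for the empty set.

U open, U⊆A: ∅, {2}, {5}, {1}, {1,2}, {1,5}, {5,2}, {3,1,5}, {1,5,2}, {3,1,5,2}. int(A) = ⋃ = {3,1,5,2}

{3,1,5,2}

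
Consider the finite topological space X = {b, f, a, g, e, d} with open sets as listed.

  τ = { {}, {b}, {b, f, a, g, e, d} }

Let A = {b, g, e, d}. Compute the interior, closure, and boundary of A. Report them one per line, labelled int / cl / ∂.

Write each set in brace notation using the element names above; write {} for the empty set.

U open, U⊆A: {}, {b}. int(A) = ⋃ = {b}
X∖A={f, a}, int(X∖A)={}, hence cl(A)={b, f, a, g, e, d}
∂A: remove int from cl → {f, a, g, e, d}

int(A) = {b}
cl(A)  = {b, f, a, g, e, d}
∂A     = {f, a, g, e, d}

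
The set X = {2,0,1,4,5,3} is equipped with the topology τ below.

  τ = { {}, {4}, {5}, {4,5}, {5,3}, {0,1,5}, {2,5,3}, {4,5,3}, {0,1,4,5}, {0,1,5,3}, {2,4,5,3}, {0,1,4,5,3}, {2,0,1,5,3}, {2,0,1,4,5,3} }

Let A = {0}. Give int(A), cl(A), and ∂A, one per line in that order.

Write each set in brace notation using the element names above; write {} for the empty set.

int(A) = {}
cl(A)  = {0,1}
∂A     = {0,1}

U open, U⊆A: {}. int(A) = ⋃ = {}
X∖A={2,1,4,5,3}, int(X∖A)={2,4,5,3}, hence cl(A)={0,1}
∂A: remove int from cl → {0,1}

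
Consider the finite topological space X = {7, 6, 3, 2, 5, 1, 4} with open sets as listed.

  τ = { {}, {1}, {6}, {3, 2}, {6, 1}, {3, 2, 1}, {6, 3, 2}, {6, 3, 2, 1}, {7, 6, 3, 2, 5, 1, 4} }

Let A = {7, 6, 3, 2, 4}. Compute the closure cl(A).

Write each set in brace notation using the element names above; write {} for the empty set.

{7, 6, 3, 2, 5, 4}

complement {5, 1}; its interior {1}; cl(A) = X∖{1} = {7, 6, 3, 2, 5, 4}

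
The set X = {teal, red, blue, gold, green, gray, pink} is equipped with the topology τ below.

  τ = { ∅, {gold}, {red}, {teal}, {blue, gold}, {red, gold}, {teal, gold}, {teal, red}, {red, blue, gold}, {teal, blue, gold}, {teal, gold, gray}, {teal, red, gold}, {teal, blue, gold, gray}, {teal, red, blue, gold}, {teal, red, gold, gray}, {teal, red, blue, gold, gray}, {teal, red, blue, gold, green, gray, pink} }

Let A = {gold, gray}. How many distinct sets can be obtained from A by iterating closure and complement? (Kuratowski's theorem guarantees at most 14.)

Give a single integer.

8

X∖A={teal, red, blue, green, pink}, int(X∖A)={teal, red}, hence cl(A)={blue, gold, green, gray, pink}
Orbit (k=closure, c=complement):
  1. A     = {gold, gray}
  2. kA    = {blue, gold, green, gray, pink}
  3. cA    = {teal, red, blue, green, pink}
  4. ckA   = {teal, red}
  5. kcA   = {teal, red, blue, green, gray, pink}
  6. kckA  = {teal, red, green, gray, pink}
  7. ckcA  = {gold}
  8. ckckA = {blue, gold}
(closed under both — stop)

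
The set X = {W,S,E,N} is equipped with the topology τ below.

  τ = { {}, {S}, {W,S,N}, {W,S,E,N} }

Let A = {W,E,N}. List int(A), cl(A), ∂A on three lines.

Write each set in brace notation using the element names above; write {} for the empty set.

int(A) = {}
cl(A)  = {W,E,N}
∂A     = {W,E,N}

opens ⊆ A: {}; union → int = {}
complement {S}; its interior {S}; cl(A) = X∖{S} = {W,E,N}
boundary = {W,E,N} ∖ {} = {W,E,N}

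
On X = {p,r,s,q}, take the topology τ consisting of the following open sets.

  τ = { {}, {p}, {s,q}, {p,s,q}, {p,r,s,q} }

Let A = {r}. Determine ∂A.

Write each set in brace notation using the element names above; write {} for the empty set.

opens ⊆ A: {}; union → int = {}
complement {p,s,q}; its interior {p,s,q}; cl(A) = X∖{p,s,q} = {r}
boundary = {r} ∖ {} = {r}

{r}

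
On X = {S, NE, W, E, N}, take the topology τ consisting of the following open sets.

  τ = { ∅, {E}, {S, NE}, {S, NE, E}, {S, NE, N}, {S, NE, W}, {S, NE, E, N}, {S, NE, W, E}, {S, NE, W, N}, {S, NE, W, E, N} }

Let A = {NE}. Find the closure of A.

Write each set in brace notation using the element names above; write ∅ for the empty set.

{S, NE, W, N}

cl via duality: int({S, W, E, N}) = {E}, so X∖{E} = {S, NE, W, N}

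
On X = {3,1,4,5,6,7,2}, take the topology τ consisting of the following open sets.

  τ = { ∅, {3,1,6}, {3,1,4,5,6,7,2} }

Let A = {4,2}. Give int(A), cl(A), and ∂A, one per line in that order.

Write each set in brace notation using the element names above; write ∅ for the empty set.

opens ⊆ A: ∅; union → int = ∅
complement {3,1,5,6,7}; its interior {3,1,6}; cl(A) = X∖{3,1,6} = {4,5,7,2}
boundary = {4,5,7,2} ∖ ∅ = {4,5,7,2}

int(A) = ∅
cl(A)  = {4,5,7,2}
∂A     = {4,5,7,2}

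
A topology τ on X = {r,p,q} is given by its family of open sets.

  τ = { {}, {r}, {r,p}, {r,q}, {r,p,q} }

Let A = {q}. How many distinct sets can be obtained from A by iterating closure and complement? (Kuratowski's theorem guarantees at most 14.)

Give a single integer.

X∖A={r,p}, int(X∖A)={r,p}, hence cl(A)={q}
Orbit (k=closure, c=complement):
  1. A     = {q}
  2. cA    = {r,p}
  3. kcA   = {r,p,q}
  4. ckcA  = {}
(closed under both — stop)

4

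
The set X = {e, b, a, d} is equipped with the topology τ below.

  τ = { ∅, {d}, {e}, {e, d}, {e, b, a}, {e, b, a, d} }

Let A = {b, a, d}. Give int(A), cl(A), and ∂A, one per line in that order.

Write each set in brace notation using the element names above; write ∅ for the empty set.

opens ⊆ A: ∅, {d}; union → int = {d}
complement {e}; its interior {e}; cl(A) = X∖{e} = {b, a, d}
boundary = {b, a, d} ∖ {d} = {b, a}

int(A) = {d}
cl(A)  = {b, a, d}
∂A     = {b, a}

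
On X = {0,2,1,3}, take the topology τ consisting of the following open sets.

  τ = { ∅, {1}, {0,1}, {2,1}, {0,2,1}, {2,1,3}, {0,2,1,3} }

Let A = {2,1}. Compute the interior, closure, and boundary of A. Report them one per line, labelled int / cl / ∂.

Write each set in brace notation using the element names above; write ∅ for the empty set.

int(A) = {2,1}
cl(A)  = {0,2,1,3}
∂A     = {0,3}

opens ⊆ A: ∅, {1}, {2,1}; union → int = {2,1}
complement {0,3}; its interior ∅; cl(A) = X∖∅ = {0,2,1,3}
boundary = {0,2,1,3} ∖ {2,1} = {0,3}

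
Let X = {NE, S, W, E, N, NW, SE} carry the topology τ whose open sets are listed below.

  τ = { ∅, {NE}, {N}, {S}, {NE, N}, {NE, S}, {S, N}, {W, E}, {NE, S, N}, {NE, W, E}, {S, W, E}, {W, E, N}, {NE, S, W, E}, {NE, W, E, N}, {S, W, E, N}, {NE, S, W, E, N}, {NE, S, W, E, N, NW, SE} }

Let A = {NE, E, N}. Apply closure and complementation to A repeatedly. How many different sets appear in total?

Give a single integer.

cl via duality: int({S, W, NW, SE}) = {S}, so X∖{S} = {NE, W, E, N, NW, SE}
Write k for closure, c for complement:
  1. A     = {NE, E, N}
  2. kA    = {NE, W, E, N, NW, SE}
  3. cA    = {S, W, NW, SE}
  4. ckA   = {S}
  5. kcA   = {S, W, E, NW, SE}
  6. kckA  = {S, NW, SE}
  7. ckcA  = {NE, N}
  8. ckckA = {NE, W, E, N}
  9. kckcA = {NE, N, NW, SE}
  10. ckckcA = {S, W, E}
applying k or c yields no new set

10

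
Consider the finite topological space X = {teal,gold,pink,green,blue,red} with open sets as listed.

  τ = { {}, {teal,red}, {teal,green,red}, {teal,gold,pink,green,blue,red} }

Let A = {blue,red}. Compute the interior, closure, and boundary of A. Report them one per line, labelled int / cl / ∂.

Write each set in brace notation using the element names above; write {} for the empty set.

interior: largest open inside A is {} (from {})
cl via duality: int({teal,gold,pink,green}) = {}, so X∖{} = {teal,gold,pink,green,blue,red}
cl∖int = {teal,gold,pink,green,blue,red}

int(A) = {}
cl(A)  = {teal,gold,pink,green,blue,red}
∂A     = {teal,gold,pink,green,blue,red}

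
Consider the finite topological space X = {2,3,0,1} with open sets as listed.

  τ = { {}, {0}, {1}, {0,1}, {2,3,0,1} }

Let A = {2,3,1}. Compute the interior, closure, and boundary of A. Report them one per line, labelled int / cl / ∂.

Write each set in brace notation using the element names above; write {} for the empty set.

open subsets of A: {}, {1}; so int(A) = {1}
closure: X∖int(X∖A) = X∖{0} = {2,3,1}
∂A = {2,3,1} minus {1} = {2,3}

int(A) = {1}
cl(A)  = {2,3,1}
∂A     = {2,3}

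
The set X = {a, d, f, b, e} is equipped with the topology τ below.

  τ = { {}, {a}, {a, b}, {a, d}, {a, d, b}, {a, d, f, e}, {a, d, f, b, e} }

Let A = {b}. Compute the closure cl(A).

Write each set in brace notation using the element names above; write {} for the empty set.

{b}

complement {a, d, f, e}; its interior {a, d, f, e}; cl(A) = X∖{a, d, f, e} = {b}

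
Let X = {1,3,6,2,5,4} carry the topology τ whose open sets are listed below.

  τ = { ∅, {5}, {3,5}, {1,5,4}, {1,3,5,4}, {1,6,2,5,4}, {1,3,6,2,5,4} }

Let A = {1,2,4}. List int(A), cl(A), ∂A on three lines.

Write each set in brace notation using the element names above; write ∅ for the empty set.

U open, U⊆A: ∅. int(A) = ⋃ = ∅
X∖A={3,6,5}, int(X∖A)={3,5}, hence cl(A)={1,6,2,4}
∂A: remove int from cl → {1,6,2,4}

int(A) = ∅
cl(A)  = {1,6,2,4}
∂A     = {1,6,2,4}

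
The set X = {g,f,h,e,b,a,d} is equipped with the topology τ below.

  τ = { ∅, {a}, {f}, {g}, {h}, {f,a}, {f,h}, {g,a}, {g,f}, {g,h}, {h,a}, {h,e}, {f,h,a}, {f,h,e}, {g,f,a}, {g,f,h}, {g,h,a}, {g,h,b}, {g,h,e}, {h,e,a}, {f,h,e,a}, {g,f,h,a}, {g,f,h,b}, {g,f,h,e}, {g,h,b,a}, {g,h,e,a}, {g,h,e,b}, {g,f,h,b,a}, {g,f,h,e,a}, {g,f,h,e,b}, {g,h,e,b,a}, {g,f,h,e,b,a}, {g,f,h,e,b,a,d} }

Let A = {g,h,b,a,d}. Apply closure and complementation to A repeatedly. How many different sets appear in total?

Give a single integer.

closure: X∖int(X∖A) = X∖{f} = {g,h,e,b,a,d}
Let k=closure and c=complement:
  1. A     = {g,h,b,a,d}
  2. kA    = {g,h,e,b,a,d}
  3. cA    = {f,e}
  4. ckA   = {f}
  5. kcA   = {f,e,d}
  6. kckA  = {f,d}
  7. ckcA  = {g,h,b,a}
  8. ckckA = {g,h,e,b,a}
— saturated at 8

8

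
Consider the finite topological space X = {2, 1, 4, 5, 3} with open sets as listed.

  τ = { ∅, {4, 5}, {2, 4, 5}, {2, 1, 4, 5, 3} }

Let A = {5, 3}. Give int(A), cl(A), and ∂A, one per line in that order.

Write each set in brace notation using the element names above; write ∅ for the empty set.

opens ⊆ A: ∅; union → int = ∅
complement {2, 1, 4}; its interior ∅; cl(A) = X∖∅ = {2, 1, 4, 5, 3}
boundary = {2, 1, 4, 5, 3} ∖ ∅ = {2, 1, 4, 5, 3}

int(A) = ∅
cl(A)  = {2, 1, 4, 5, 3}
∂A     = {2, 1, 4, 5, 3}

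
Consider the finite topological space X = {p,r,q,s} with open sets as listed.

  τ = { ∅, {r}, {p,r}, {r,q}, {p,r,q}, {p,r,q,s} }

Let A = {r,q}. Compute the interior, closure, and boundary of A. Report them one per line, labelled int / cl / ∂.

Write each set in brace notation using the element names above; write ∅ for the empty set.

interior: largest open inside A is {r,q} (from ∅, {r}, {r,q})
cl via duality: int({p,s}) = ∅, so X∖∅ = {p,r,q,s}
cl∖int = {p,s}

int(A) = {r,q}
cl(A)  = {p,r,q,s}
∂A     = {p,s}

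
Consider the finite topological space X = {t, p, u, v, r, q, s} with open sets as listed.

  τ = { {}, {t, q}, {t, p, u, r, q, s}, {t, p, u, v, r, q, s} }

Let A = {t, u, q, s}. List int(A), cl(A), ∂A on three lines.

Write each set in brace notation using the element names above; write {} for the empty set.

int(A) = {t, q}
cl(A)  = {t, p, u, v, r, q, s}
∂A     = {p, u, v, r, s}

opens ⊆ A: {}, {t, q}; union → int = {t, q}
complement {p, v, r}; its interior {}; cl(A) = X∖{} = {t, p, u, v, r, q, s}
boundary = {t, p, u, v, r, q, s} ∖ {t, q} = {p, u, v, r, s}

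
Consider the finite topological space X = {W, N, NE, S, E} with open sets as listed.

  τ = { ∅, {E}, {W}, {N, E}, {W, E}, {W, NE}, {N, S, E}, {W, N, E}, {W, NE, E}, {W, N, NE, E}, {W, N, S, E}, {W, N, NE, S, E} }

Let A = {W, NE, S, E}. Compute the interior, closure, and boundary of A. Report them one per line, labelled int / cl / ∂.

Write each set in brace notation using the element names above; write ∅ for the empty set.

int(A) = {W, NE, E}
cl(A)  = {W, N, NE, S, E}
∂A     = {N, S}

interior: largest open inside A is {W, NE, E} (from ∅, {E}, {W}, {W, NE}, {W, E}, {W, NE, E})
cl via duality: int({N}) = ∅, so X∖∅ = {W, N, NE, S, E}
cl∖int = {N, S}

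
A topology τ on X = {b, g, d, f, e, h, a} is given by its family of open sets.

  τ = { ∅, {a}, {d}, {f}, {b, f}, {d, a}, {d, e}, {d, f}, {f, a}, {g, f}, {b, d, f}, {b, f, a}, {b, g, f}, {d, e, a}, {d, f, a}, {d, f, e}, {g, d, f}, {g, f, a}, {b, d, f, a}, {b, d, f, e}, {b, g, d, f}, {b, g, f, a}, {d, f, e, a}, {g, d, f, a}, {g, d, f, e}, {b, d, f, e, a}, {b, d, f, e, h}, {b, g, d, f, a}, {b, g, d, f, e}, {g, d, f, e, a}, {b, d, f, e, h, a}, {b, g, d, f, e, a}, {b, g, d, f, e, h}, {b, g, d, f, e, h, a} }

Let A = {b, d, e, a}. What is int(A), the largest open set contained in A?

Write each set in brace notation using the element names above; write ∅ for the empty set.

U open, U⊆A: ∅, {d}, {a}, {d, e}, {d, a}, {d, e, a}. int(A) = ⋃ = {d, e, a}

{d, e, a}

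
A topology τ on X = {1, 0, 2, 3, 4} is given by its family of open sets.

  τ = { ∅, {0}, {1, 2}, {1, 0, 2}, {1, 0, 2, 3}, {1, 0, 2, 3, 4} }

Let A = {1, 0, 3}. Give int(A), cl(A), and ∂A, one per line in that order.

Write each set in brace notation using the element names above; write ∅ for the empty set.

int(A) = {0}
cl(A)  = {1, 0, 2, 3, 4}
∂A     = {1, 2, 3, 4}

U open, U⊆A: ∅, {0}. int(A) = ⋃ = {0}
X∖A={2, 4}, int(X∖A)=∅, hence cl(A)={1, 0, 2, 3, 4}
∂A: remove int from cl → {1, 2, 3, 4}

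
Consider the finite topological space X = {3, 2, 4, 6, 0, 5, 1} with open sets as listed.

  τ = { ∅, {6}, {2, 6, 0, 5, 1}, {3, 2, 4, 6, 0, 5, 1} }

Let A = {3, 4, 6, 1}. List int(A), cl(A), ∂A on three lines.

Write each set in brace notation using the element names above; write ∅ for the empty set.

opens ⊆ A: ∅, {6}; union → int = {6}
complement {2, 0, 5}; its interior ∅; cl(A) = X∖∅ = {3, 2, 4, 6, 0, 5, 1}
boundary = {3, 2, 4, 6, 0, 5, 1} ∖ {6} = {3, 2, 4, 0, 5, 1}

int(A) = {6}
cl(A)  = {3, 2, 4, 6, 0, 5, 1}
∂A     = {3, 2, 4, 0, 5, 1}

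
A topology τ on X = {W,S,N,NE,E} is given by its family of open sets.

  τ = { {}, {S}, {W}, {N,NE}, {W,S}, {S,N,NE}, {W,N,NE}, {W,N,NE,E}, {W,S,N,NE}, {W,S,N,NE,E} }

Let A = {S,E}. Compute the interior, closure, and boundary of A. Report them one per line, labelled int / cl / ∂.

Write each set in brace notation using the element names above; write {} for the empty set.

U open, U⊆A: {}, {S}. int(A) = ⋃ = {S}
X∖A={W,N,NE}, int(X∖A)={W,N,NE}, hence cl(A)={S,E}
∂A: remove int from cl → {E}

int(A) = {S}
cl(A)  = {S,E}
∂A     = {E}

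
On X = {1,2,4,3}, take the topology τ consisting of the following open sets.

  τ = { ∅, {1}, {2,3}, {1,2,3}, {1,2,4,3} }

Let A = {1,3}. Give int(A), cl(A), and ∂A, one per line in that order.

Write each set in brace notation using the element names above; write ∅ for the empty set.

open subsets of A: ∅, {1}; so int(A) = {1}
closure: X∖int(X∖A) = X∖∅ = {1,2,4,3}
∂A = {1,2,4,3} minus {1} = {2,4,3}

int(A) = {1}
cl(A)  = {1,2,4,3}
∂A     = {2,4,3}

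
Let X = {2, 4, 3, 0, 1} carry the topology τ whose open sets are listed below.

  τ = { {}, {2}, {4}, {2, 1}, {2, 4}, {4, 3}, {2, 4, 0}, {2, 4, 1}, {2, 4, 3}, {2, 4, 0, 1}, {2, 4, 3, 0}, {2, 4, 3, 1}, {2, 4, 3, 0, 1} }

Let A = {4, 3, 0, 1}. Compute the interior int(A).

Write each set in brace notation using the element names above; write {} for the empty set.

{4, 3}

open subsets of A: {}, {4}, {4, 3}; so int(A) = {4, 3}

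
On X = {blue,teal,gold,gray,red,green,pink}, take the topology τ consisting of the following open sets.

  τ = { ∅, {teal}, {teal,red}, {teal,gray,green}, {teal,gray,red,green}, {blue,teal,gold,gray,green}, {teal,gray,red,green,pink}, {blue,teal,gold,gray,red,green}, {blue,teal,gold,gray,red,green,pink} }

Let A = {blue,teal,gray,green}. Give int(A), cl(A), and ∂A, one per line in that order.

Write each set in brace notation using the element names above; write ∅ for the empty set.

open subsets of A: ∅, {teal}, {teal,gray,green}; so int(A) = {teal,gray,green}
closure: X∖int(X∖A) = X∖∅ = {blue,teal,gold,gray,red,green,pink}
∂A = {blue,teal,gold,gray,red,green,pink} minus {teal,gray,green} = {blue,gold,red,pink}

int(A) = {teal,gray,green}
cl(A)  = {blue,teal,gold,gray,red,green,pink}
∂A     = {blue,gold,red,pink}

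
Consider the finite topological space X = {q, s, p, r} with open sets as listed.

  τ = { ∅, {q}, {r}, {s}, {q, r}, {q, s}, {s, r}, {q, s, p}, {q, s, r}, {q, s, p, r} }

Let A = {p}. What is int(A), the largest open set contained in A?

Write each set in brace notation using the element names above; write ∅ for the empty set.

∅

open subsets of A: ∅; so int(A) = ∅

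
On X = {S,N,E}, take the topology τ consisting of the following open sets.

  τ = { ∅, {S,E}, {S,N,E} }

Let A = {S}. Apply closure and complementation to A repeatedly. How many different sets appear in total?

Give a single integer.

closure: X∖int(X∖A) = X∖∅ = {S,N,E}
Let k=closure and c=complement:
  1. A     = {S}
  2. kA    = {S,N,E}
  3. cA    = {N,E}
  4. ckA   = ∅
— saturated at 4

4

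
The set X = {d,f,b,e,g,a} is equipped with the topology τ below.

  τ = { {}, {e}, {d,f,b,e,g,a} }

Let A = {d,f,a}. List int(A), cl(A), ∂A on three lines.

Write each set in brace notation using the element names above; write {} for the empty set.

int(A) = {}
cl(A)  = {d,f,b,g,a}
∂A     = {d,f,b,g,a}

open subsets of A: {}; so int(A) = {}
closure: X∖int(X∖A) = X∖{e} = {d,f,b,g,a}
∂A = {d,f,b,g,a} minus {} = {d,f,b,g,a}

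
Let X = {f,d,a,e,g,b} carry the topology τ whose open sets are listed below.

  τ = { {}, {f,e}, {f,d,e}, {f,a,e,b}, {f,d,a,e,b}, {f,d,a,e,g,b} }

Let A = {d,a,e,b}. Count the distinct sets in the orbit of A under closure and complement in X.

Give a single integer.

complement {f,g}; its interior {}; cl(A) = X∖{} = {f,d,a,e,g,b}
With k = closure, c = complement:
  1. A     = {d,a,e,b}
  2. kA    = {f,d,a,e,g,b}
  3. cA    = {f,g}
  4. ckA   = {}
k, c of each give nothing new

4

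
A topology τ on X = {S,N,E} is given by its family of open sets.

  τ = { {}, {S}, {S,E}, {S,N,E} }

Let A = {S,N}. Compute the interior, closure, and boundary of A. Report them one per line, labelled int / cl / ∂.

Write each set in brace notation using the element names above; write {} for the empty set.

int(A) = {S}
cl(A)  = {S,N,E}
∂A     = {N,E}

opens ⊆ A: {}, {S}; union → int = {S}
complement {E}; its interior {}; cl(A) = X∖{} = {S,N,E}
boundary = {S,N,E} ∖ {S} = {N,E}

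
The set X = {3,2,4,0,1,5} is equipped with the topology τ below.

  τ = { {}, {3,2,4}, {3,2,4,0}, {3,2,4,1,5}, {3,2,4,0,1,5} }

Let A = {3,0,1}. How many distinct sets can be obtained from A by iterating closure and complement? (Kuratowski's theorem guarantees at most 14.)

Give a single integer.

4

X∖A={2,4,5}, int(X∖A)={}, hence cl(A)={3,2,4,0,1,5}
Orbit (k=closure, c=complement):
  1. A     = {3,0,1}
  2. kA    = {3,2,4,0,1,5}
  3. cA    = {2,4,5}
  4. ckA   = {}
(closed under both — stop)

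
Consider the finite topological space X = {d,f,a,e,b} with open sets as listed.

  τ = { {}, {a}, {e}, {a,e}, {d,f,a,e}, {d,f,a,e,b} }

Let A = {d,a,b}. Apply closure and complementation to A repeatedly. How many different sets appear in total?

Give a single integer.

X∖A={f,e}, int(X∖A)={e}, hence cl(A)={d,f,a,b}
Orbit (k=closure, c=complement):
  1. A     = {d,a,b}
  2. kA    = {d,f,a,b}
  3. cA    = {f,e}
  4. ckA   = {e}
  5. kcA   = {d,f,e,b}
  6. ckcA  = {a}
(closed under both — stop)

6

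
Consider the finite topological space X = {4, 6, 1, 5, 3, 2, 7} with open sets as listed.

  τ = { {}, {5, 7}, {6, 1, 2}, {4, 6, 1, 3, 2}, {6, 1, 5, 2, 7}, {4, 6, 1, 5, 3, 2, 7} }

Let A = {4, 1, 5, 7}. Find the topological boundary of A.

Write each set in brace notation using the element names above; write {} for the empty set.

{4, 6, 1, 3, 2}

U open, U⊆A: {}, {5, 7}. int(A) = ⋃ = {5, 7}
X∖A={6, 3, 2}, int(X∖A)={}, hence cl(A)={4, 6, 1, 5, 3, 2, 7}
∂A: remove int from cl → {4, 6, 1, 3, 2}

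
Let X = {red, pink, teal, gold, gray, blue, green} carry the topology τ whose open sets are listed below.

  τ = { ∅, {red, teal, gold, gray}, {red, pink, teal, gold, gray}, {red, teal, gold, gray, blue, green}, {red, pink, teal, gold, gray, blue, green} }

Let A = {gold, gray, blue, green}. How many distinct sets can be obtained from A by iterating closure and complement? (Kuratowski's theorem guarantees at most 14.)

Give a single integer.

4

cl via duality: int({red, pink, teal}) = ∅, so X∖∅ = {red, pink, teal, gold, gray, blue, green}
Write k for closure, c for complement:
  1. A     = {gold, gray, blue, green}
  2. kA    = {red, pink, teal, gold, gray, blue, green}
  3. cA    = {red, pink, teal}
  4. ckA   = ∅
applying k or c yields no new set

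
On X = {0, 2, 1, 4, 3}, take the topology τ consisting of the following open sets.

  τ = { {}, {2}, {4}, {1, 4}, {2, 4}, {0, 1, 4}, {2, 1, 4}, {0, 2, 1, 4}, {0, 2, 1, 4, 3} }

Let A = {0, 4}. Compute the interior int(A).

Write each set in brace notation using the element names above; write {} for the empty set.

{4}

open subsets of A: {}, {4}; so int(A) = {4}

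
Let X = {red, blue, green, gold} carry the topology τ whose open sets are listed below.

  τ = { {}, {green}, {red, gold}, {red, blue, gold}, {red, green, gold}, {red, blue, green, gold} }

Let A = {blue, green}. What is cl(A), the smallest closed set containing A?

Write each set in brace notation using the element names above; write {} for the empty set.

{blue, green}

closure: X∖int(X∖A) = X∖{red, gold} = {blue, green}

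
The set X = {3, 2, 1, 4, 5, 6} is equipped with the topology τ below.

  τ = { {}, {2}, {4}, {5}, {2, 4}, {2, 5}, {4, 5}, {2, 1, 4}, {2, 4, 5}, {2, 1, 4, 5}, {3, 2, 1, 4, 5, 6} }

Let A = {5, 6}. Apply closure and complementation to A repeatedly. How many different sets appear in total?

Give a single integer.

X∖A={3, 2, 1, 4}, int(X∖A)={2, 1, 4}, hence cl(A)={3, 5, 6}
Orbit (k=closure, c=complement):
  1. A     = {5, 6}
  2. kA    = {3, 5, 6}
  3. cA    = {3, 2, 1, 4}
  4. ckA   = {2, 1, 4}
  5. kcA   = {3, 2, 1, 4, 6}
  6. ckcA  = {5}
(closed under both — stop)

6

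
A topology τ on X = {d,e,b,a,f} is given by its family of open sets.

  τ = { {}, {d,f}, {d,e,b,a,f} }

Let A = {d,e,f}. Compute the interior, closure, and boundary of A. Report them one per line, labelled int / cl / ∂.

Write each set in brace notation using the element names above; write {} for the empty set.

int(A) = {d,f}
cl(A)  = {d,e,b,a,f}
∂A     = {e,b,a}

interior: largest open inside A is {d,f} (from {}, {d,f})
cl via duality: int({b,a}) = {}, so X∖{} = {d,e,b,a,f}
cl∖int = {e,b,a}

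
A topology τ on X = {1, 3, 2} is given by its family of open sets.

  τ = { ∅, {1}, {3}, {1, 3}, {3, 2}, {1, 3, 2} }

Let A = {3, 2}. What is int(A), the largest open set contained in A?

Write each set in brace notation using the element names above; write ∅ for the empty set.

{3, 2}

opens ⊆ A: ∅, {3}, {3, 2}; union → int = {3, 2}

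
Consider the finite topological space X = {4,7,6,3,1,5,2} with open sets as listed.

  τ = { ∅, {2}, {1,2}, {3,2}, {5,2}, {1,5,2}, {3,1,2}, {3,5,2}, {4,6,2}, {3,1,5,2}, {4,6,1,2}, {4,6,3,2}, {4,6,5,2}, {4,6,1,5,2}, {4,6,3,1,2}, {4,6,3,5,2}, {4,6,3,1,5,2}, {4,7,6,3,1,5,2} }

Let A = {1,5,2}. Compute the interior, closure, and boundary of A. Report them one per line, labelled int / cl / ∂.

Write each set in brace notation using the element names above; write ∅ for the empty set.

opens ⊆ A: ∅, {2}, {5,2}, {1,2}, {1,5,2}; union → int = {1,5,2}
complement {4,7,6,3}; its interior ∅; cl(A) = X∖∅ = {4,7,6,3,1,5,2}
boundary = {4,7,6,3,1,5,2} ∖ {1,5,2} = {4,7,6,3}

int(A) = {1,5,2}
cl(A)  = {4,7,6,3,1,5,2}
∂A     = {4,7,6,3}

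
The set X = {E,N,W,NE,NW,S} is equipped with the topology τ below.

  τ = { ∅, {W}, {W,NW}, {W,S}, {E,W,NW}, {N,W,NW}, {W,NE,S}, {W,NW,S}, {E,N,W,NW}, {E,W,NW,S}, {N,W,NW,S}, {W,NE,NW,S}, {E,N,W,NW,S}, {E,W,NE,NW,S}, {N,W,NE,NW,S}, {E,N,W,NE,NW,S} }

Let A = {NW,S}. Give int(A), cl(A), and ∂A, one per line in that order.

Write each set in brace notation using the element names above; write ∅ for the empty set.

opens ⊆ A: ∅; union → int = ∅
complement {E,N,W,NE}; its interior {W}; cl(A) = X∖{W} = {E,N,NE,NW,S}
boundary = {E,N,NE,NW,S} ∖ ∅ = {E,N,NE,NW,S}

int(A) = ∅
cl(A)  = {E,N,NE,NW,S}
∂A     = {E,N,NE,NW,S}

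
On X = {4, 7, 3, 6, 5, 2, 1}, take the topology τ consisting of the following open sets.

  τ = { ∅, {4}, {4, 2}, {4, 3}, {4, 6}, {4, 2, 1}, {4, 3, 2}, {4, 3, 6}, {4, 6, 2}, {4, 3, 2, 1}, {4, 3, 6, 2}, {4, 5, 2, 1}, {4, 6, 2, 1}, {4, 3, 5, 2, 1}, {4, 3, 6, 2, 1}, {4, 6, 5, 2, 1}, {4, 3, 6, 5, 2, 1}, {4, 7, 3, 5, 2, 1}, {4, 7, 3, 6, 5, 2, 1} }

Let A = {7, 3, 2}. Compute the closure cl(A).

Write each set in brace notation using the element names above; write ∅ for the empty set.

{7, 3, 5, 2, 1}

cl via duality: int({4, 6, 5, 1}) = {4, 6}, so X∖{4, 6} = {7, 3, 5, 2, 1}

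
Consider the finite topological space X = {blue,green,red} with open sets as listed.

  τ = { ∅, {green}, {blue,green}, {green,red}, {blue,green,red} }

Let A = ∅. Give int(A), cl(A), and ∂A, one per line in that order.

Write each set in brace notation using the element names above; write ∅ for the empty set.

int(A) = ∅
cl(A)  = ∅
∂A     = ∅

opens ⊆ A: ∅; union → int = ∅
complement {blue,green,red}; its interior {blue,green,red}; cl(A) = X∖{blue,green,red} = ∅
boundary = ∅ ∖ ∅ = ∅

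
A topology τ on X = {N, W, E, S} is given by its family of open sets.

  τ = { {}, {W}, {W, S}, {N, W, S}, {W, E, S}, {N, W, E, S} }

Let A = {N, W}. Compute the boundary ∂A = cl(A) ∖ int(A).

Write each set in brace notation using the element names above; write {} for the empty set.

open subsets of A: {}, {W}; so int(A) = {W}
closure: X∖int(X∖A) = X∖{} = {N, W, E, S}
∂A = {N, W, E, S} minus {W} = {N, E, S}

{N, E, S}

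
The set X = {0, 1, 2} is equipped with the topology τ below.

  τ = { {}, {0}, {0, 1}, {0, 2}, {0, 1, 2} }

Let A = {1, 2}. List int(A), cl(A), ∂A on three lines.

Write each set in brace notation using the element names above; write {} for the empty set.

int(A) = {}
cl(A)  = {1, 2}
∂A     = {1, 2}

U open, U⊆A: {}. int(A) = ⋃ = {}
X∖A={0}, int(X∖A)={0}, hence cl(A)={1, 2}
∂A: remove int from cl → {1, 2}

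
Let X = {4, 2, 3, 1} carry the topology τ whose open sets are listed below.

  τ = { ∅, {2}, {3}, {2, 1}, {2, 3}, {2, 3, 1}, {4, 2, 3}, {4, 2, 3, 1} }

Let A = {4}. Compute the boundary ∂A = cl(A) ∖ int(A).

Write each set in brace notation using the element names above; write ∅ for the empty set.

interior: largest open inside A is ∅ (from ∅)
cl via duality: int({2, 3, 1}) = {2, 3, 1}, so X∖{2, 3, 1} = {4}
cl∖int = {4}

{4}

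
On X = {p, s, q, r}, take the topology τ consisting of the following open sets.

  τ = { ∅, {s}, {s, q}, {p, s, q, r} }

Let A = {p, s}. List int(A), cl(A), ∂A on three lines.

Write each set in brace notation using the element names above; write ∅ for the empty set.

int(A) = {s}
cl(A)  = {p, s, q, r}
∂A     = {p, q, r}

interior: largest open inside A is {s} (from ∅, {s})
cl via duality: int({q, r}) = ∅, so X∖∅ = {p, s, q, r}
cl∖int = {p, q, r}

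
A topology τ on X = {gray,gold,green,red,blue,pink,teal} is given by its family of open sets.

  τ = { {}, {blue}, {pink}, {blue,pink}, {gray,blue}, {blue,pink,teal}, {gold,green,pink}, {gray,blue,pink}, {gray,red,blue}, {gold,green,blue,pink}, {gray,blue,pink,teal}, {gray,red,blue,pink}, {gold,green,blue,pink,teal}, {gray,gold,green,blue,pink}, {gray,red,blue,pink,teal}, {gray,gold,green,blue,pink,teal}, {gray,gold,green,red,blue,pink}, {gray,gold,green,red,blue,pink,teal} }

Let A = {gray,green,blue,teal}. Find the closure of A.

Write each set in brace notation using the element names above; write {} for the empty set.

{gray,gold,green,red,blue,teal}

complement {gold,red,pink}; its interior {pink}; cl(A) = X∖{pink} = {gray,gold,green,red,blue,teal}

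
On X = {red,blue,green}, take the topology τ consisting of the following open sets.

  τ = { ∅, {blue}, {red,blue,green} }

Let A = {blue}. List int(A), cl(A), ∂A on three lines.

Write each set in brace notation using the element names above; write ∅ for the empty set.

int(A) = {blue}
cl(A)  = {red,blue,green}
∂A     = {red,green}

opens ⊆ A: ∅, {blue}; union → int = {blue}
complement {red,green}; its interior ∅; cl(A) = X∖∅ = {red,blue,green}
boundary = {red,blue,green} ∖ {blue} = {red,green}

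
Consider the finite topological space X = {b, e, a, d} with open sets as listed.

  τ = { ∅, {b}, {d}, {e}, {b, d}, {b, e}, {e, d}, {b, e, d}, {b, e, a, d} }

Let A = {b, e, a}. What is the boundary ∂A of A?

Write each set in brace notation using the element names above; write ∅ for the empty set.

{a}

opens ⊆ A: ∅, {e}, {b}, {b, e}; union → int = {b, e}
complement {d}; its interior {d}; cl(A) = X∖{d} = {b, e, a}
boundary = {b, e, a} ∖ {b, e} = {a}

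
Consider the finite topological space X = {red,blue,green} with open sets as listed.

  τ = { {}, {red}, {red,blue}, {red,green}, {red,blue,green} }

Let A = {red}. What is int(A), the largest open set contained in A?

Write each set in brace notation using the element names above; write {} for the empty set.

{red}

open subsets of A: {}, {red}; so int(A) = {red}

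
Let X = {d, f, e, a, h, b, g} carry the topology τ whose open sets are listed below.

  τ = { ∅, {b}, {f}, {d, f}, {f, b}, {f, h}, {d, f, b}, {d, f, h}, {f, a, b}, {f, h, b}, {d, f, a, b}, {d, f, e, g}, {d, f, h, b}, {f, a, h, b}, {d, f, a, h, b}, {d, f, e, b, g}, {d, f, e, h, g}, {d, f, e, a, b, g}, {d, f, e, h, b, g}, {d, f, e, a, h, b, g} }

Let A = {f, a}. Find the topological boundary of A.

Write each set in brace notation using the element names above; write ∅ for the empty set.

{d, e, a, h, g}

opens ⊆ A: ∅, {f}; union → int = {f}
complement {d, e, h, b, g}; its interior {b}; cl(A) = X∖{b} = {d, f, e, a, h, g}
boundary = {d, f, e, a, h, g} ∖ {f} = {d, e, a, h, g}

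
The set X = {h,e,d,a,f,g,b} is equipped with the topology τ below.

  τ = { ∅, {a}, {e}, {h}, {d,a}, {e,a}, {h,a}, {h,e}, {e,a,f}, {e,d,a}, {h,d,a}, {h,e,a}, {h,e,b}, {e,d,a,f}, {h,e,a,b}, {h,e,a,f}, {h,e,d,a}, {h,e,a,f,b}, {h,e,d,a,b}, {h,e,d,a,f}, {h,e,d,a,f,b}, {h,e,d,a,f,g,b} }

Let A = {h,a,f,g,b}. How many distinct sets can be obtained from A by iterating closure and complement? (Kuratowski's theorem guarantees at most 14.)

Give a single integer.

cl via duality: int({e,d}) = {e}, so X∖{e} = {h,d,a,f,g,b}
Write k for closure, c for complement:
  1. A     = {h,a,f,g,b}
  2. kA    = {h,d,a,f,g,b}
  3. cA    = {e,d}
  4. ckA   = {e}
  5. kcA   = {e,d,f,g,b}
  6. kckA  = {e,f,g,b}
  7. ckcA  = {h,a}
  8. ckckA = {h,d,a}
applying k or c yields no new set

8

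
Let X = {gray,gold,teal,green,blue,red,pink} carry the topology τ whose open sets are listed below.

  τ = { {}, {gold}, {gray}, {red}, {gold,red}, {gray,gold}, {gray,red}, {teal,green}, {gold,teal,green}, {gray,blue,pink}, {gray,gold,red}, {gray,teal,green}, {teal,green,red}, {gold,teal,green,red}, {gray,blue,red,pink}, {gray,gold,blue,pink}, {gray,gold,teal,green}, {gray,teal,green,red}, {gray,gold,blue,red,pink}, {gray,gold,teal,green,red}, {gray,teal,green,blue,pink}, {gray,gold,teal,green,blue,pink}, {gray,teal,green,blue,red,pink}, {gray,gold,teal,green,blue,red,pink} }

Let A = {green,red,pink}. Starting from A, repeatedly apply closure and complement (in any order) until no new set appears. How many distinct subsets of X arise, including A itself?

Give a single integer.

8

complement {gray,gold,teal,blue}; its interior {gray,gold}; cl(A) = X∖{gray,gold} = {teal,green,blue,red,pink}
With k = closure, c = complement:
  1. A     = {green,red,pink}
  2. kA    = {teal,green,blue,red,pink}
  3. cA    = {gray,gold,teal,blue}
  4. ckA   = {gray,gold}
  5. kcA   = {gray,gold,teal,green,blue,pink}
  6. kckA  = {gray,gold,blue,pink}
  7. ckcA  = {red}
  8. ckckA = {teal,green,red}
k, c of each give nothing new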